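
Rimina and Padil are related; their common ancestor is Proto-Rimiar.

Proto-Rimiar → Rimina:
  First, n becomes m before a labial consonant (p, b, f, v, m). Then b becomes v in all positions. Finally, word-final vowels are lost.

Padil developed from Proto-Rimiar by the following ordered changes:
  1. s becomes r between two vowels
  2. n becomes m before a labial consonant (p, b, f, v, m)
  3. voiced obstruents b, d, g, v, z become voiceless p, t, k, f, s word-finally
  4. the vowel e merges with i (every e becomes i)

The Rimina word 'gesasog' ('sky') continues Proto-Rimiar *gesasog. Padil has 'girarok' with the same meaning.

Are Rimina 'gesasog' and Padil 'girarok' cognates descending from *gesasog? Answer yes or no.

yes

Derive the expected Padil reflex of *gesasog:
Padil: *gesasog
  gesasog → gerarog   [rhotacism]
  gerarog (rule 2 does not apply)
  gerarog → gerarok   [final devoicing]
  gerarok → girarok   [vowel merger]
  giving Padil girarok.
Padil 'girarok' matches the regular reflex exactly, so the pair is cognate.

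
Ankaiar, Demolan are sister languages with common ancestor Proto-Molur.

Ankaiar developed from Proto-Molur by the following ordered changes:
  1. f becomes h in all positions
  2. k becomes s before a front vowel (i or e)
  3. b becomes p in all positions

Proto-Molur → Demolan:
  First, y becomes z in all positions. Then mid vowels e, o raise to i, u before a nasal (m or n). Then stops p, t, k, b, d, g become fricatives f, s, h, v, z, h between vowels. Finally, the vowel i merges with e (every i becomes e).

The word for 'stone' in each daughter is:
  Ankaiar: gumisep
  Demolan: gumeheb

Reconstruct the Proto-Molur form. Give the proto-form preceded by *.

*gumikeb

Position 7: Ankaiar has p, Demolan has b. Demolan preserves b here (none of its changes turn any other segment into b), so the proto-segment is *b.
Position 5: Ankaiar has s, Demolan has h. Taking the neighbouring segments as reconstructed: Ankaiar s could go back to *k or *s; Demolan h could go back to *k or *g or *h — the one source consistent with every daughter is *k.
Position 4: Ankaiar has i, Demolan has e. Ankaiar preserves i here (none of its changes turn any other segment into i), so the proto-segment is *i.
This points to *gumikeb. Verify forward in each daughter:
Ankaiar: *gumikeb
  gumikeb (rule 1 does not apply)
  gumikeb → gumiseb   [palatalisation]
  gumiseb → gumisep   [unconditioned shift]
  giving Ankaiar gumisep.
Demolan: *gumikeb > gumiheb > gumeheb  (by intervocalic lenition, vowel merger)
Only *gumikeb yields all of Ankaiar gumisep, Demolan gumeheb.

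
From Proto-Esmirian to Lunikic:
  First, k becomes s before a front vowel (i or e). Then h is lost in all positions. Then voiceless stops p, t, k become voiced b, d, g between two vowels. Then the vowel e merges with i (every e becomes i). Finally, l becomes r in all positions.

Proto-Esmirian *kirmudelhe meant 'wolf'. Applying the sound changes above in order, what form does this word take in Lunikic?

sirmudiri

Lunikic: *kirmudelhe
  kirmudelhe → sirmudelhe   [palatalisation]
  sirmudelhe → sirmudele   [h-loss]
  sirmudele (rule 3 does not apply)
  sirmudele → sirmudili   [vowel merger]
  sirmudili → sirmudiri   [unconditioned shift]
  giving Lunikic sirmudiri.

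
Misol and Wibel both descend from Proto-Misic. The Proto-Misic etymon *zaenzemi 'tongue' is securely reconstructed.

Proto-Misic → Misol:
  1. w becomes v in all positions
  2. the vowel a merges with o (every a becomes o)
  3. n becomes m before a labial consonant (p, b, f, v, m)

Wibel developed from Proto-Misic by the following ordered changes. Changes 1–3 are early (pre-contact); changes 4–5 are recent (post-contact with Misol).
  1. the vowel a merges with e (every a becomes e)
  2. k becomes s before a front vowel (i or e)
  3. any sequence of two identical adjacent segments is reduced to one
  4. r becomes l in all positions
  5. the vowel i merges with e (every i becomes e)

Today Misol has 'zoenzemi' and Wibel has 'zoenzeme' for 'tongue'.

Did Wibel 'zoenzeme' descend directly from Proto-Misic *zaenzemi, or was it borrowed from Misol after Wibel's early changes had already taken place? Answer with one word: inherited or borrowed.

borrowed

If inherited, *zaenzemi would pass through all of Wibel's changes:
Wibel: start from *zaenzemi.
  rule 1 (vowel merger): zaenzemi → zeenzemi
  rule 2: no change — zeenzemi
  rule 3 (degemination): zeenzemi → zenzemi
  rule 4: no change — zenzemi
  rule 5 (vowel merger): zenzemi → zenzeme
  ⇒ Wibel zenzeme
If borrowed from Misol 'zoenzemi' after the early changes, it would undergo only the recent ones:
  rule 4 (unconditioned shift): no change (zoenzemi)
  rule 5 (vowel merger): zoenzemi → zoenzeme
  ⇒ as a loan: zoenzeme
Wibel 'zoenzeme' matches the loan outcome 'zoenzeme', not the inherited 'zenzeme' — it skipped the early Wibel changes, so it was borrowed from Misol.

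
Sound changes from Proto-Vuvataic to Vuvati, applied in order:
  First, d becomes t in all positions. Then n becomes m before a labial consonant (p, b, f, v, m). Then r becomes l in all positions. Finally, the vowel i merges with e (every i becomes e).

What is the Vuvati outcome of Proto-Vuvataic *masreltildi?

Vuvati: start from *masreltildi.
  rule 1 (unconditioned shift): masreltildi → masreltilti
  rule 2: no change — masreltilti
  rule 3 (unconditioned shift): masreltilti → masleltilti
  rule 4 (vowel merger): masleltilti → masleltelte
  ⇒ Vuvati masleltelte

masleltelte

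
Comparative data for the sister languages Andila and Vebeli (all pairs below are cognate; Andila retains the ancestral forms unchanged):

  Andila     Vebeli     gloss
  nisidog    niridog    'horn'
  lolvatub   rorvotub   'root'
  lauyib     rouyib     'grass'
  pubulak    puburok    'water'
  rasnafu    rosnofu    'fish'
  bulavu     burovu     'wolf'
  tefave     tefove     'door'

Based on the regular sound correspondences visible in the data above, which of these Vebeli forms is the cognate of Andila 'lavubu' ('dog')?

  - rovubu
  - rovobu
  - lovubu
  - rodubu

rovubu

lauyib ~ rouyib — Andila l corresponds to Vebeli r word-initially before a back vowel.
bulavu ~ burovu, tefave ~ tefove — Andila a corresponds to Vebeli o after a consonant, before a labial obstruent.
Applying these to Andila 'lavubu':
  lavubu → ravubu   (l→r word-initially before a back vowel)
  ravubu → rovubu   (a→o after a consonant, before a labial obstruent)
So the Vebeli cognate is 'rovubu'.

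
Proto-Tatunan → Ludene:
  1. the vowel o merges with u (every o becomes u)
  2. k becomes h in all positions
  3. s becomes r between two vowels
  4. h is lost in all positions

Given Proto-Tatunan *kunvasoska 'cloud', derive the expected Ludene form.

unvarusa

Ludene: *kunvasoska
  kunvasoska → kunvasuska   [vowel merger]
  kunvasuska → hunvasusha   [unconditioned shift]
  hunvasusha → hunvarusha   [rhotacism]
  hunvarusha → unvarusa   [h-loss]
  giving Ludene unvarusa.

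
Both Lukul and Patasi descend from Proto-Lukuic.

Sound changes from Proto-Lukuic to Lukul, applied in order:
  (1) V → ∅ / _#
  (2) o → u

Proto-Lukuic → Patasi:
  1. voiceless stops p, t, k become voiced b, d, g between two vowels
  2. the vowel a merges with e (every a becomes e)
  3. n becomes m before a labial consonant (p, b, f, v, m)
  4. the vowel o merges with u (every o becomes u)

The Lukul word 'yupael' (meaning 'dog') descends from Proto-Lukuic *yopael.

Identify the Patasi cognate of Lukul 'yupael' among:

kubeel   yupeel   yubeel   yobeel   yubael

yubeel

Patasi: *yopael
  yopael → yobael   [intervocalic voicing]
  yobael → yobeel   [vowel merger]
  yobeel (rule 3 does not apply)
  yobeel → yubeel   [vowel merger]
  giving Patasi yubeel.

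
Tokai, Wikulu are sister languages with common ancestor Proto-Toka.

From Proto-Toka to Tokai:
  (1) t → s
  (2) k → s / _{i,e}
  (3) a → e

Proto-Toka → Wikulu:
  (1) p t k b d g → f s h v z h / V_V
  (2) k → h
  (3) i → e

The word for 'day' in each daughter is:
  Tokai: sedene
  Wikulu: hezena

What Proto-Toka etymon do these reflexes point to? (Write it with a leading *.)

*kedena

Position 6: Tokai has e, Wikulu has a. Wikulu preserves a here (none of its changes turn any other segment into a), so the proto-segment is *a.
Position 3: Tokai has d, Wikulu has z. Tokai preserves d here (none of its changes turn any other segment into d), so the proto-segment is *d.
Position 1: Tokai has s, Wikulu has h. Taking the neighbouring segments as reconstructed: Tokai s could go back to *t or *k or *s; Wikulu h could go back to *k or *h — the one source consistent with every daughter is *k.
Continuing position by position gives *kedena; check it forward:
Tokai: *kedena
  kedena (rule 1 does not apply)
  kedena → sedena   [palatalisation]
  sedena → sedene   [vowel merger]
  giving Tokai sedene.
Wikulu: start from *kedena.
  rule 1 (intervocalic lenition): kedena → kezena
  rule 2 (unconditioned shift): kezena → hezena
  rule 3: no change — hezena
  ⇒ Wikulu hezena
No other proto-form is consistent with every reflex, so the reconstruction is *kedena.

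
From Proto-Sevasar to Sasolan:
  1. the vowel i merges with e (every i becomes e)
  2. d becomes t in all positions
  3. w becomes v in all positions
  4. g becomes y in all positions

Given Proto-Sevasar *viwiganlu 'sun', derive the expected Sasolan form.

Sasolan: start from *viwiganlu.
  rule 1 (vowel merger): viwiganlu → veweganlu
  rule 2: no change — veweganlu
  rule 3 (unconditioned shift): veweganlu → veveganlu
  rule 4 (unconditioned shift): veveganlu → veveyanlu
  ⇒ Sasolan veveyanlu

veveyanlu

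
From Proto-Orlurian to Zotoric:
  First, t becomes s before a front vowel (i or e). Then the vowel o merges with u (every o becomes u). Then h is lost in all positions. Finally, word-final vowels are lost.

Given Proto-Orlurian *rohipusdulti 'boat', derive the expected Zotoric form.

Zotoric: start from *rohipusdulti.
  rule 1 (palatalisation): rohipusdulti → rohipusdulsi
  rule 2 (vowel merger): rohipusdulsi → ruhipusdulsi
  rule 3 (h-loss): ruhipusdulsi → ruipusdulsi
  rule 4 (apocope): ruipusdulsi → ruipusduls
  ⇒ Zotoric ruipusduls

ruipusduls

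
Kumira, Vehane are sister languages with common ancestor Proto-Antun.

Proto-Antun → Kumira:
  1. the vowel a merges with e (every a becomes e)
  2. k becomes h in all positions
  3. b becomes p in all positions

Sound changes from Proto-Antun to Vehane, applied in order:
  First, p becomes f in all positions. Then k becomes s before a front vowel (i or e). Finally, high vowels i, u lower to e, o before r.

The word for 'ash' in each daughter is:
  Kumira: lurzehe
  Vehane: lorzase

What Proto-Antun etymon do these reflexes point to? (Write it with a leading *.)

*lurzake

Position 5: Kumira has e, Vehane has a. Vehane preserves a here (none of its changes turn any other segment into a), so the proto-segment is *a.
Position 2: Kumira has u, Vehane has o. Kumira preserves u here (none of its changes turn any other segment into u), so the proto-segment is *u.
Position 6: Kumira has h, Vehane has s. Taking the neighbouring segments as reconstructed: Kumira h could go back to *k or *h; Vehane s could go back to *k or *s — the one source consistent with every daughter is *k.
Continuing position by position gives *lurzake; check it forward:
Kumira: *lurzake > lurzeke > lurzehe  (by vowel merger, unconditioned shift)
Vehane: start from *lurzake.
  rule 1: no change — lurzake
  rule 2 (palatalisation): lurzake → lurzase
  rule 3 (pre-rhotic lowering): lurzase → lorzase
  ⇒ Vehane lorzase
*lurzake is the unique common source.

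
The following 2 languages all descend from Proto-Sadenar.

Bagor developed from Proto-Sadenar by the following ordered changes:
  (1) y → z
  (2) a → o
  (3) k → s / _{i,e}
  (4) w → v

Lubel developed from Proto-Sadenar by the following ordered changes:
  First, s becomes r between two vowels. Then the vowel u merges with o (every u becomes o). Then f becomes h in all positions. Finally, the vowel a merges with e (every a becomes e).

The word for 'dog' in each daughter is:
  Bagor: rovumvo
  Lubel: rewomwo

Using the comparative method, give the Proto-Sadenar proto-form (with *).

Position 2: Bagor has o, Lubel has e. Taking the neighbouring segments as reconstructed: Bagor o could go back to *a or *o; Lubel e could go back to *a or *e — the one source consistent with every daughter is *a.
Position 6: Bagor has v, Lubel has w. Lubel preserves w here (none of its changes turn any other segment into w), so the proto-segment is *w.
Position 4: Bagor has u, Lubel has o. Bagor preserves u here (none of its changes turn any other segment into u), so the proto-segment is *u.
Verify the candidate proto-form against each daughter:
Bagor: *rawumwo > rowumwo > rovumvo  (by vowel merger, unconditioned shift)
Lubel: start from *rawumwo.
  rule 1: no change — rawumwo
  rule 2 (vowel merger): rawumwo → rawomwo
  rule 3: no change — rawomwo
  rule 4 (vowel merger): rawomwo → rewomwo
  ⇒ Lubel rewomwo
*rawumwo is the unique common source.

*rawumwo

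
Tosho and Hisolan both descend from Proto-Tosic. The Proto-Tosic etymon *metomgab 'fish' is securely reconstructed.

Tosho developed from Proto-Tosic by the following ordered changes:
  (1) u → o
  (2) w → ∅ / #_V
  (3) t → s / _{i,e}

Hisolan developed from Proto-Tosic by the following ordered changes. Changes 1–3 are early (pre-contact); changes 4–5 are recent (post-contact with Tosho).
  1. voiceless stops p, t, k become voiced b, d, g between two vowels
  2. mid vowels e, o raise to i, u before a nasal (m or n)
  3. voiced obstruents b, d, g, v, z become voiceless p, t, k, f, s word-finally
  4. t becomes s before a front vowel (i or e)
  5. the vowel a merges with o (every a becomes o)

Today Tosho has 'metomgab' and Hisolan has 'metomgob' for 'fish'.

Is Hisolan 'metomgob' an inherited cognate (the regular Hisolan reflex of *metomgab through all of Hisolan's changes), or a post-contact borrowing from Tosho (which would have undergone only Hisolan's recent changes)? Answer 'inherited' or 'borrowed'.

If inherited, *metomgab would pass through all of Hisolan's changes:
Hisolan: *metomgab > medomgab > medumgab > medumgap > medumgop  (by intervocalic voicing, pre-nasal raising, final devoicing, vowel merger)
If borrowed from Tosho 'metomgab' after the early changes, it would undergo only the recent ones:
  rule 4 (palatalisation): no change (metomgab)
  rule 5 (vowel merger): metomgab → metomgob
  ⇒ as a loan: metomgob
Hisolan 'metomgob' matches the loan outcome 'metomgob', not the inherited 'medumgop' — it skipped the early Hisolan changes, so it was borrowed from Tosho.

borrowed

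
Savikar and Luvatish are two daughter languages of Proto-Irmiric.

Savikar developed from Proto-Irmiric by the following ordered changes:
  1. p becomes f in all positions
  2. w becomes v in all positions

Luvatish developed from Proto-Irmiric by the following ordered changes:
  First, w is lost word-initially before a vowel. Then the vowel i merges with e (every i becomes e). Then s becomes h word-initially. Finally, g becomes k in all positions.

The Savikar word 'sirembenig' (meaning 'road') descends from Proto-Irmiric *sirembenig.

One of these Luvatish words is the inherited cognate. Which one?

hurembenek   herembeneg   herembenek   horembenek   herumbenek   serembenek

Luvatish: *sirembenig
  sirembenig (rule 1 does not apply)
  sirembenig → serembeneg   [vowel merger]
  serembeneg → herembeneg   [debuccalisation]
  herembeneg → herembenek   [unconditioned shift]
  giving Luvatish herembenek.
Among the options, 'herembenek' alone shows every Luvatish change applied in order.

herembenek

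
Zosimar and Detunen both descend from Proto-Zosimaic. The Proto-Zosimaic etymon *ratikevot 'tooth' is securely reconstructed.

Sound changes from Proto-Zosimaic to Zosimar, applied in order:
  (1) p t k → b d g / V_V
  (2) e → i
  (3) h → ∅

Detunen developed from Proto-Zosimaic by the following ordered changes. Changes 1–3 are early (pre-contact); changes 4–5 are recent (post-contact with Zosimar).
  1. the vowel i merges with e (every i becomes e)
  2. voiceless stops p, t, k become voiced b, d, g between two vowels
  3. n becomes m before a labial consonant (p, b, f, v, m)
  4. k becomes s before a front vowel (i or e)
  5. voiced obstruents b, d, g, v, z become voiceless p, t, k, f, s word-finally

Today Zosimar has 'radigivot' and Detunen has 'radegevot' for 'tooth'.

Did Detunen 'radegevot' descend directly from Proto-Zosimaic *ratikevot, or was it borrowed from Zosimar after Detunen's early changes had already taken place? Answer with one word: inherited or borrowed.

inherited

If inherited, *ratikevot would pass through all of Detunen's changes:
Detunen: start from *ratikevot.
  rule 1 (vowel merger): ratikevot → ratekevot
  rule 2 (intervocalic voicing): ratekevot → radegevot
  rule 3: no change — radegevot
  rule 4: no change — radegevot
  rule 5: no change — radegevot
  ⇒ Detunen radegevot
If borrowed from Zosimar 'radigivot' after the early changes, it would undergo only the recent ones:
  rule 4 (palatalisation): no change (radigivot)
  rule 5 (final devoicing): no change (radigivot)
  ⇒ as a loan: radigivot
Detunen 'radegevot' matches the inherited outcome exactly, so it is an inherited cognate, not a loan.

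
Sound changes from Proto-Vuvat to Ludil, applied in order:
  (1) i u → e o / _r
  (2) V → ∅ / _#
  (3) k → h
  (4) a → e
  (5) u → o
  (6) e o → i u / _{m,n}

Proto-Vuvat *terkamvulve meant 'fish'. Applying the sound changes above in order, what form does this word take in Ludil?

terhimvolv

Ludil: start from *terkamvulve.
  rule 1: no change — terkamvulve
  rule 2 (apocope): terkamvulve → terkamvulv
  rule 3 (unconditioned shift): terkamvulv → terhamvulv
  rule 4 (vowel merger): terhamvulv → terhemvulv
  rule 5 (vowel merger): terhemvulv → terhemvolv
  rule 6 (pre-nasal raising): terhemvolv → terhimvolv
  ⇒ Ludil terhimvolv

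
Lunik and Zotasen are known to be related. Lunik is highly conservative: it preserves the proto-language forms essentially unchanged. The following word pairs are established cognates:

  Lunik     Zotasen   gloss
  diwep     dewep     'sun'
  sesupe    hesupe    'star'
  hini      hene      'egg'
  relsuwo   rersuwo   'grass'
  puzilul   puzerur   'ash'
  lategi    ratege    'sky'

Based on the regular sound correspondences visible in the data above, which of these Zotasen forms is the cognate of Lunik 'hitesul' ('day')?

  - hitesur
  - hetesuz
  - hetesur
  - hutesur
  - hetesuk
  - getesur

hetesur

diwep ~ dewep, puzilul ~ puzerur — Lunik i corresponds to Zotasen e after a consonant, before a consonant other than r, m, n, p, b, f, v.
puzilul ~ puzerur — Lunik l corresponds to Zotasen r word-finally.
Applying these to Lunik 'hitesul':
  hitesul → hetesul   (i→e after a consonant, before a consonant other than r, m, n, p, b, f, v)
  hetesul → hetesur   (l→r word-finally)
So the Zotasen cognate is 'hetesur'.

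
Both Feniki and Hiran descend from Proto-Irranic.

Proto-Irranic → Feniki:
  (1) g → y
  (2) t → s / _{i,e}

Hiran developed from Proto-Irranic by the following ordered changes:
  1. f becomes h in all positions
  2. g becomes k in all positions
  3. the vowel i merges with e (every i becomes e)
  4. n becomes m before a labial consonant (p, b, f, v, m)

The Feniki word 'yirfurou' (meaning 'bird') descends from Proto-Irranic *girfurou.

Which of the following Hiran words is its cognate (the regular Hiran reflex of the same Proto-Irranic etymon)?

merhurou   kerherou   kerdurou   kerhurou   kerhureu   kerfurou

kerhurou

Hiran: start from *girfurou.
  rule 1 (unconditioned shift): girfurou → girhurou
  rule 2 (unconditioned shift): girhurou → kirhurou
  rule 3 (vowel merger): kirhurou → kerhurou
  rule 4: no change — kerhurou
  ⇒ Hiran kerhurou
The other candidates each miss or misapply at least one Hiran change.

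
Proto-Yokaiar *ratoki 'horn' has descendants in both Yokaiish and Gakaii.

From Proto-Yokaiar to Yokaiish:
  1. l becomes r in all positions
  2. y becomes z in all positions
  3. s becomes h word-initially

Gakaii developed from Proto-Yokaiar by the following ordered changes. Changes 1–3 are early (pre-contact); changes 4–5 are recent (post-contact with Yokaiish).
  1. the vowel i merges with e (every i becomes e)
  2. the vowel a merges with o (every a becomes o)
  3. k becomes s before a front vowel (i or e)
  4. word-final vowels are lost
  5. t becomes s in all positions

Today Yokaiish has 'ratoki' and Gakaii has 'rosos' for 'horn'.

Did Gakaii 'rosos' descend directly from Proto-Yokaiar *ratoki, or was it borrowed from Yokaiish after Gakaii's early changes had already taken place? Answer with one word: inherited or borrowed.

inherited

If inherited, *ratoki would pass through all of Gakaii's changes:
Gakaii: *ratoki
  ratoki → ratoke   [vowel merger]
  ratoke → rotoke   [vowel merger]
  rotoke → rotose   [palatalisation]
  rotose → rotos   [apocope]
  rotos → rosos   [unconditioned shift]
  giving Gakaii rosos.
If borrowed from Yokaiish 'ratoki' after the early changes, it would undergo only the recent ones:
  rule 4 (apocope): ratoki → ratok
  rule 5 (unconditioned shift): ratok → rasok
  ⇒ as a loan: rasok
Gakaii 'rosos' matches the inherited outcome exactly, so it is an inherited cognate, not a loan.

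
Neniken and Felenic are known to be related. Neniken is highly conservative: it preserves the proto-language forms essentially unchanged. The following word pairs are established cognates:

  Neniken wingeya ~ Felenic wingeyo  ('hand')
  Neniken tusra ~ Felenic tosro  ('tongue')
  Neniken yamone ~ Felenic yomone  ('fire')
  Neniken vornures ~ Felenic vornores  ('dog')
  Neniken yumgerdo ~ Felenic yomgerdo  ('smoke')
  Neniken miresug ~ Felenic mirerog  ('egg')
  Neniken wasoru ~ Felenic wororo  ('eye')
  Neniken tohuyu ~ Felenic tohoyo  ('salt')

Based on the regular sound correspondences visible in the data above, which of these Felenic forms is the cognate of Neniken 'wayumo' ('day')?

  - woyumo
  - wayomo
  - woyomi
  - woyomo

woyomo

wasoru ~ wororo — Neniken a corresponds to Felenic o after a consonant, before a consonant other than r, m, n, p, b, f, v.
yumgerdo ~ yomgerdo — Neniken u corresponds to Felenic o after a consonant, before a nasal.
Applying these to Neniken 'wayumo':
  wayumo → woyumo   (a→o after a consonant, before a consonant other than r, m, n, p, b, f, v)
  woyumo → woyomo   (u→o after a consonant, before a nasal)
So the Felenic cognate is 'woyomo'.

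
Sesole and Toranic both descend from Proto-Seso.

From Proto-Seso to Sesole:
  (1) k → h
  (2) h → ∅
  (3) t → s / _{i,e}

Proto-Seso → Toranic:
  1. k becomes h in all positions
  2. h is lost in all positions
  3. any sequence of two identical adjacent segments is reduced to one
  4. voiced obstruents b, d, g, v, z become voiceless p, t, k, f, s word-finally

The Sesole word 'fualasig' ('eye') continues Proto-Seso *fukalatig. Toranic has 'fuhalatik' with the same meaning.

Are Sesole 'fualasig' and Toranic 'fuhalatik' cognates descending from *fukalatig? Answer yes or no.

no

Derive the expected Toranic reflex of *fukalatig:
Toranic: *fukalatig > fuhalatig > fualatig > fualatik  (by unconditioned shift, h-loss, final devoicing)
The regular Toranic reflex would be 'fualatik', but the attested form is 'fuhalatik'. The correspondence is irregular, so they are not cognates (the Toranic form has a different source).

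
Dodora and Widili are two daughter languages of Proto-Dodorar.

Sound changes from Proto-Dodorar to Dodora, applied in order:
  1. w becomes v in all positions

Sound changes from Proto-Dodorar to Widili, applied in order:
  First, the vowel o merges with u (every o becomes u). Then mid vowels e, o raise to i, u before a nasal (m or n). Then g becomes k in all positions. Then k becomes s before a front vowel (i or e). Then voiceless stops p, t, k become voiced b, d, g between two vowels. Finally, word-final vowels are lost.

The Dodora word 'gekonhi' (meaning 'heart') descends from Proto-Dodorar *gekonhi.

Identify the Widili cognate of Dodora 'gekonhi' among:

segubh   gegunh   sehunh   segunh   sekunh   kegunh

segunh

Widili: start from *gekonhi.
  rule 1 (vowel merger): gekonhi → gekunhi
  rule 2: no change — gekunhi
  rule 3 (unconditioned shift): gekunhi → kekunhi
  rule 4 (palatalisation): kekunhi → sekunhi
  rule 5 (intervocalic voicing): sekunhi → segunhi
  rule 6 (apocope): segunhi → segunh
  ⇒ Widili segunh
The other candidates each miss or misapply at least one Widili change.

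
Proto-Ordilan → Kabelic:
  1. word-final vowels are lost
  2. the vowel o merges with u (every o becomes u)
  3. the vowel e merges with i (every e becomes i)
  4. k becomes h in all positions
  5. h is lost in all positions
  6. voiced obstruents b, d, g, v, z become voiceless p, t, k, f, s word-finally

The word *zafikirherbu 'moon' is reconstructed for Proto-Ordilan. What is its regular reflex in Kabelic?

Kabelic: *zafikirherbu > zafikirherb > zafikirhirb > zafihirhirb > zafiirirb > zafiirirp  (by apocope, vowel merger, unconditioned shift, h-loss, final devoicing)

zafiirirp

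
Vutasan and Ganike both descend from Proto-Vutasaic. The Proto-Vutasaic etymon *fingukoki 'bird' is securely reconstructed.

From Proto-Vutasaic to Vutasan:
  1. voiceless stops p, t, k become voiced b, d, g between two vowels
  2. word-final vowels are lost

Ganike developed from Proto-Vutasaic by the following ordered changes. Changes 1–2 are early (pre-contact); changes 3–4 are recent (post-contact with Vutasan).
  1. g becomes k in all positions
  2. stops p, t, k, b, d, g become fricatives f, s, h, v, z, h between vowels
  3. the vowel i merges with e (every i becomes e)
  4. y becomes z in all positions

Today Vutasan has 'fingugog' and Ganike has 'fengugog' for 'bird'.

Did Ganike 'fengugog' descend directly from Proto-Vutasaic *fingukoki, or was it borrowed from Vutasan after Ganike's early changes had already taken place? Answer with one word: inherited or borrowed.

borrowed

If inherited, *fingukoki would pass through all of Ganike's changes:
Ganike: *fingukoki > finkukoki > finkuhohi > fenkuhohe  (by unconditioned shift, intervocalic lenition, vowel merger)
If borrowed from Vutasan 'fingugog' after the early changes, it would undergo only the recent ones:
  rule 3 (vowel merger): fingugog → fengugog
  rule 4 (unconditioned shift): no change (fengugog)
  ⇒ as a loan: fengugog
Ganike 'fengugog' matches the loan outcome 'fengugog', not the inherited 'fenkuhohe' — it skipped the early Ganike changes, so it was borrowed from Vutasan.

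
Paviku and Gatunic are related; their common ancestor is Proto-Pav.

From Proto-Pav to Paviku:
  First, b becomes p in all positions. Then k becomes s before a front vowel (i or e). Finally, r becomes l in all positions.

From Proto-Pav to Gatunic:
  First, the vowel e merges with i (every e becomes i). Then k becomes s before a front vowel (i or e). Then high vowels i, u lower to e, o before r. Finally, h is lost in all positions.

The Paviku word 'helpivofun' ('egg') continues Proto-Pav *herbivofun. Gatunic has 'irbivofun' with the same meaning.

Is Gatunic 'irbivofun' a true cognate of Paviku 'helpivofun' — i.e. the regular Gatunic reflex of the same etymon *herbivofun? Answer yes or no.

Derive the expected Gatunic reflex of *herbivofun:
Gatunic: *herbivofun > hirbivofun > herbivofun > erbivofun  (by vowel merger, pre-rhotic lowering, h-loss)
The regular Gatunic reflex would be 'erbivofun', but the attested form is 'irbivofun'. The correspondence is irregular, so they are not cognates (the Gatunic form has a different source).

no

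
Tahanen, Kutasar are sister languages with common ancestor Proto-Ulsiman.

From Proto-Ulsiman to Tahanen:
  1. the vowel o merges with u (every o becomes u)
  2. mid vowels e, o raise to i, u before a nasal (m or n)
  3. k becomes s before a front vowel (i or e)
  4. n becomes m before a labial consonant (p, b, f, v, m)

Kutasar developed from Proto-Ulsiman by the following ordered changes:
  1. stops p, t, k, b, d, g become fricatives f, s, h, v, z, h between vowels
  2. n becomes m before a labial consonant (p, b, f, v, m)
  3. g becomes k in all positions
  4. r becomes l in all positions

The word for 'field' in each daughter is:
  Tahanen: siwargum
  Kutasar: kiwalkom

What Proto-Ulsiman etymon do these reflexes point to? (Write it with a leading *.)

*kiwargom

Position 6: Tahanen has g, Kutasar has k. Tahanen preserves g here (none of its changes turn any other segment into g), so the proto-segment is *g.
Position 1: Tahanen has s, Kutasar has k. Taking the neighbouring segments as reconstructed: Tahanen s could go back to *k or *s; Kutasar k could go back to *k or *g — the one source consistent with every daughter is *k.
Continuing position by position gives *kiwargom; check it forward:
Tahanen: *kiwargom > kiwargum > siwargum  (by vowel merger, palatalisation)
Kutasar: *kiwargom > kiwarkom > kiwalkom  (by unconditioned shift, unconditioned shift)
No other proto-form is consistent with every reflex, so the reconstruction is *kiwargom.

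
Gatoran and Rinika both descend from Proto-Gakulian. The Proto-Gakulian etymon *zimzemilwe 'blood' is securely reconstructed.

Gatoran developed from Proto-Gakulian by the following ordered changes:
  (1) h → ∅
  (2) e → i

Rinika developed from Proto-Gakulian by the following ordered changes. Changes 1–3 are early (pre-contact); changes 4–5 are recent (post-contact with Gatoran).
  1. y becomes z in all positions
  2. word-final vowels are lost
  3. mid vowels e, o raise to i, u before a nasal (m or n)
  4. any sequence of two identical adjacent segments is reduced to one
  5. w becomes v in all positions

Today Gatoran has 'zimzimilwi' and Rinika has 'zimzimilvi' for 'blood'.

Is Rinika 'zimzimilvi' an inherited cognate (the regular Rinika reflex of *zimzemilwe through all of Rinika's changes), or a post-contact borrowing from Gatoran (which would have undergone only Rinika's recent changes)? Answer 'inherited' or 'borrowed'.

If inherited, *zimzemilwe would pass through all of Rinika's changes:
Rinika: *zimzemilwe > zimzemilw > zimzimilw > zimzimilv  (by apocope, pre-nasal raising, unconditioned shift)
If borrowed from Gatoran 'zimzimilwi' after the early changes, it would undergo only the recent ones:
  rule 4 (degemination): no change (zimzimilwi)
  rule 5 (unconditioned shift): zimzimilwi → zimzimilvi
  ⇒ as a loan: zimzimilvi
Rinika 'zimzimilvi' matches the loan outcome 'zimzimilvi', not the inherited 'zimzimilv' — it skipped the early Rinika changes, so it was borrowed from Gatoran.

borrowed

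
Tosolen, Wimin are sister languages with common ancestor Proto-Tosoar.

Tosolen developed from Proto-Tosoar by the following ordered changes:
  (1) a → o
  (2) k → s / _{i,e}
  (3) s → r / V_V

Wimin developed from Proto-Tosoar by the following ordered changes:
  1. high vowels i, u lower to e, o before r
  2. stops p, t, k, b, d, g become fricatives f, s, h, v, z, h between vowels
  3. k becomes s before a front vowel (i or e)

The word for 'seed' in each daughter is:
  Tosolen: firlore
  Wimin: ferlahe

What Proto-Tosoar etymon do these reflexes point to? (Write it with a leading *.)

*firlake

Position 6: Tosolen has r, Wimin has h. Taking the neighbouring segments as reconstructed: Tosolen r could go back to *k or *s or *r; Wimin h could go back to *k or *g or *h — the one source consistent with every daughter is *k.
Position 2: Tosolen has i, Wimin has e. Tosolen preserves i here (none of its changes turn any other segment into i), so the proto-segment is *i.
Verify the candidate proto-form against each daughter:
Tosolen: *firlake
  firlake → firloke   [vowel merger]
  firloke → firlose   [palatalisation]
  firlose → firlore   [rhotacism]
  giving Tosolen firlore.
Wimin: *firlake
  firlake → ferlake   [pre-rhotic lowering]
  ferlake → ferlahe   [intervocalic lenition]
  ferlahe (rule 3 does not apply)
  giving Wimin ferlahe.
*firlake is the unique common source.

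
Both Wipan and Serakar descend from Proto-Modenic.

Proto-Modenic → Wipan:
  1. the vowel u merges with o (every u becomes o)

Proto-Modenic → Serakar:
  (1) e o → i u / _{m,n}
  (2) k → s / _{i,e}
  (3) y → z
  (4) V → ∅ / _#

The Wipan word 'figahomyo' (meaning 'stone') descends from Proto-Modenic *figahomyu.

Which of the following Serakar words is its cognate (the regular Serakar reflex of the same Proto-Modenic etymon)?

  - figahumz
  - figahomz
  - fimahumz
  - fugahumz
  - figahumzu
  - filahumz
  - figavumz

Serakar: *figahomyu
  figahomyu → figahumyu   [pre-nasal raising]
  figahumyu (rule 2 does not apply)
  figahumyu → figahumzu   [unconditioned shift]
  figahumzu → figahumz   [apocope]
  giving Serakar figahumz.
The other candidates each miss or misapply at least one Serakar change.

figahumz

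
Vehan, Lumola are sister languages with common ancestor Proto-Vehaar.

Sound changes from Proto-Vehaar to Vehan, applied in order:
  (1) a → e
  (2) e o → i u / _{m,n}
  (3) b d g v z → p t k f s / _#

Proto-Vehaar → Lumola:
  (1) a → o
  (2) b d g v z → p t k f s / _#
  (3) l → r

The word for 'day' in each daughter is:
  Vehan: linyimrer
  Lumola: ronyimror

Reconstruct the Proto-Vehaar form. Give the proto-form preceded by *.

*lanyimrar

Position 2: Vehan has i, Lumola has o. Taking the neighbouring segments as reconstructed: Vehan i could go back to *a or *e or *i; Lumola o could go back to *a or *o — the one source consistent with every daughter is *a.
Position 8: Vehan has e, Lumola has o. Taking the neighbouring segments as reconstructed: Vehan e could go back to *a or *e; Lumola o could go back to *a or *o — the one source consistent with every daughter is *a.
Position 1: Vehan has l, Lumola has r. Vehan preserves l here (none of its changes turn any other segment into l), so the proto-segment is *l.
The remaining positions agree across the daughters. Check the candidate against every language:
Vehan: *lanyimrar
  lanyimrar → lenyimrer   [vowel merger]
  lenyimrer → linyimrer   [pre-nasal raising]
  linyimrer (rule 3 does not apply)
  giving Vehan linyimrer.
Lumola: *lanyimrar > lonyimror > ronyimror  (by vowel merger, unconditioned shift)
Only *lanyimrar yields all of Vehan linyimrer, Lumola ronyimror.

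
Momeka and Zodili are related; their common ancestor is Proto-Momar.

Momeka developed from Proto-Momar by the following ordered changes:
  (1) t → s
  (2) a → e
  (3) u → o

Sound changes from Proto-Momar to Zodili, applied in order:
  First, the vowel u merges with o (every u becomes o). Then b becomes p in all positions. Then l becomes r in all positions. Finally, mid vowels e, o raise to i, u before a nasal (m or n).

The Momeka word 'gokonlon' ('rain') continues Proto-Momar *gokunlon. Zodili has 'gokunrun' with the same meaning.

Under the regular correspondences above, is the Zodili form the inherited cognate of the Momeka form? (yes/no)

yes

Derive the expected Zodili reflex of *gokunlon:
Zodili: *gokunlon > gokonlon > gokonron > gokunrun  (by vowel merger, unconditioned shift, pre-nasal raising)
Zodili 'gokunrun' matches the regular reflex exactly, so the pair is cognate.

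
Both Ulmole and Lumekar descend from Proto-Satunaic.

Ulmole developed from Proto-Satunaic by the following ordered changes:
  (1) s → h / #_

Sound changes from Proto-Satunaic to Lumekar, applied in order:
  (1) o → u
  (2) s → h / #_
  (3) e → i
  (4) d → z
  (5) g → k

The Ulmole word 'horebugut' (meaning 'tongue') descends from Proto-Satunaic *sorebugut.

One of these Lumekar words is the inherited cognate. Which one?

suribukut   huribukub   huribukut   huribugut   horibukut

Lumekar: *sorebugut
  sorebugut → surebugut   [vowel merger]
  surebugut → hurebugut   [debuccalisation]
  hurebugut → huribugut   [vowel merger]
  huribugut (rule 4 does not apply)
  huribugut → huribukut   [unconditioned shift]
  giving Lumekar huribukut.
The other candidates each miss or misapply at least one Lumekar change.

huribukut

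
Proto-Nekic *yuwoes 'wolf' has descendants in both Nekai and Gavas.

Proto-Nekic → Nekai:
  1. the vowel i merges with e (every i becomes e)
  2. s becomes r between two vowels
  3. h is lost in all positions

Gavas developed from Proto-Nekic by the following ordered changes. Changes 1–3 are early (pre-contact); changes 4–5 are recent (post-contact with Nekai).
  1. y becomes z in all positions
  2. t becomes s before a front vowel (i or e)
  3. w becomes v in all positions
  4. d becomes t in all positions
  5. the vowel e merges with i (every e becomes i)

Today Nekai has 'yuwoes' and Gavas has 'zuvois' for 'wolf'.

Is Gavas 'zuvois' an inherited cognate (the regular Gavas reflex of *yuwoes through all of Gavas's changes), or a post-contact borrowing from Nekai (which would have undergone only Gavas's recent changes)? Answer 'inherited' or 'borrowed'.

inherited

If inherited, *yuwoes would pass through all of Gavas's changes:
Gavas: start from *yuwoes.
  rule 1 (unconditioned shift): yuwoes → zuwoes
  rule 2: no change — zuwoes
  rule 3 (unconditioned shift): zuwoes → zuvoes
  rule 4: no change — zuvoes
  rule 5 (vowel merger): zuvoes → zuvois
  ⇒ Gavas zuvois
If borrowed from Nekai 'yuwoes' after the early changes, it would undergo only the recent ones:
  rule 4 (unconditioned shift): no change (yuwoes)
  rule 5 (vowel merger): yuwoes → yuwois
  ⇒ as a loan: yuwois
Gavas 'zuvois' matches the inherited outcome exactly, so it is an inherited cognate, not a loan.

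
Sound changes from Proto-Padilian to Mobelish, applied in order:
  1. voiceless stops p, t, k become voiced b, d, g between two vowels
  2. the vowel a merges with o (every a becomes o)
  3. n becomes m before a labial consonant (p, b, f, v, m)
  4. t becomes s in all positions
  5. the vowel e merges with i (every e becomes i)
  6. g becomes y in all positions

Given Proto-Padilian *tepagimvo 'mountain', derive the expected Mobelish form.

Mobelish: *tepagimvo > tebagimvo > tebogimvo > sebogimvo > sibogimvo > siboyimvo  (by intervocalic voicing, vowel merger, unconditioned shift, vowel merger, unconditioned shift)

siboyimvo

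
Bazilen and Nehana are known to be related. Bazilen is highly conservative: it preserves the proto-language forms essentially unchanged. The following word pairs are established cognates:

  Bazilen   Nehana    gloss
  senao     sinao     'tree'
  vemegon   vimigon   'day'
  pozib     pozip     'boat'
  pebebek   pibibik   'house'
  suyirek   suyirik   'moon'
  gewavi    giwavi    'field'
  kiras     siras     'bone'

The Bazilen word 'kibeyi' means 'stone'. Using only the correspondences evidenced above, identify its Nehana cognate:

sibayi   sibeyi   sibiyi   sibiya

kiras ~ siras — Bazilen k corresponds to Nehana s word-initially before a front vowel.
vemegon ~ vimigon, pebebek ~ pibibik — Bazilen e corresponds to Nehana i after a consonant, before a consonant other than r, m, n, p, b, f, v.
Applying these to Bazilen 'kibeyi':
  kibeyi → sibeyi   (k→s word-initially before a front vowel)
  sibeyi → sibiyi   (e→i after a consonant, before a consonant other than r, m, n, p, b, f, v)
So the Nehana cognate is 'sibiyi'.

sibiyi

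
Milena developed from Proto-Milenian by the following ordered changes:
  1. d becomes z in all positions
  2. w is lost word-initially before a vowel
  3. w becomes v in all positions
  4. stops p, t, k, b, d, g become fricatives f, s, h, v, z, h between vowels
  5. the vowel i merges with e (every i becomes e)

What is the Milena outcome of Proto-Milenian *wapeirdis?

afeerzes

Milena: start from *wapeirdis.
  rule 1 (unconditioned shift): wapeirdis → wapeirzis
  rule 2 (glide loss): wapeirzis → apeirzis
  rule 3: no change — apeirzis
  rule 4 (intervocalic lenition): apeirzis → afeirzis
  rule 5 (vowel merger): afeirzis → afeerzes
  ⇒ Milena afeerzes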